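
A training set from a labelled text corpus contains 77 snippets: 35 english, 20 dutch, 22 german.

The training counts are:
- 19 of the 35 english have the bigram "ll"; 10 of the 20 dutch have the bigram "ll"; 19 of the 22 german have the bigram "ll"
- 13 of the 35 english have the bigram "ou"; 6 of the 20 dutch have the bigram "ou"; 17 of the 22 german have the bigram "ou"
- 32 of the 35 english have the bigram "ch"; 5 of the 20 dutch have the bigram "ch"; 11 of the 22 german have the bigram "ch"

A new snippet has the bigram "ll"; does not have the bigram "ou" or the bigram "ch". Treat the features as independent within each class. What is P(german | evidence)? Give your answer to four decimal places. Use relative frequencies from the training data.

english: (35/77) × (19/35) × (22/35) × (3/35) ≈ 0.0132945
dutch: (20/77) × (10/20) × (14/20) × (15/20) ≈ 0.0681818
german: (22/77) × (19/22) × (5/22) × (11/22) ≈ 0.0280401
P(german | x) = 0.0280401 / 0.1095164 ≈ 0.2560

0.2560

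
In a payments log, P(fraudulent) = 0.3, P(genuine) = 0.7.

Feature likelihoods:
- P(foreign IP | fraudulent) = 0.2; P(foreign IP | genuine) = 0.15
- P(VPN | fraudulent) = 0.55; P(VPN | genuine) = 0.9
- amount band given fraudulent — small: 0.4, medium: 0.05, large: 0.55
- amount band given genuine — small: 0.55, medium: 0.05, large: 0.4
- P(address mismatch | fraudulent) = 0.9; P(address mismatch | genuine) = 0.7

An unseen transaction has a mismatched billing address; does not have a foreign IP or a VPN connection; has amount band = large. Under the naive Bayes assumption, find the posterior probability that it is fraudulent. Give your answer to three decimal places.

fraudulent: 0.3 × (1−0.2) × (1−0.55) × 0.55 × 0.9 = 0.05346
genuine: 0.7 × (1−0.15) × (1−0.9) × 0.4 × 0.7 = 0.01666
P(fraudulent | x) = 0.05346 / 0.07012 ≈ 0.762

0.762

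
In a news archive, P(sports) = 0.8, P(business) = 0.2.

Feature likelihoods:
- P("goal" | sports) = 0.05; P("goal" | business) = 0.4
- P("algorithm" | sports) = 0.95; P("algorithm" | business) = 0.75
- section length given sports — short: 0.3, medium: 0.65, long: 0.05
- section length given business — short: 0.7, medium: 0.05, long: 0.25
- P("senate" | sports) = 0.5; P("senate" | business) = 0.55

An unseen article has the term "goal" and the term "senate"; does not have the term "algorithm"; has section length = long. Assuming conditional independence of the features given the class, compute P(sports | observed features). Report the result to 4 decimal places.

sports: 0.8 × 0.05 × (1−0.95) × 0.05 × 0.5 = 0.00005
business: 0.2 × 0.4 × (1−0.75) × 0.25 × 0.55 = 0.00275
P(sports | x) = 0.00005 / 0.0028 ≈ 0.0179

0.0179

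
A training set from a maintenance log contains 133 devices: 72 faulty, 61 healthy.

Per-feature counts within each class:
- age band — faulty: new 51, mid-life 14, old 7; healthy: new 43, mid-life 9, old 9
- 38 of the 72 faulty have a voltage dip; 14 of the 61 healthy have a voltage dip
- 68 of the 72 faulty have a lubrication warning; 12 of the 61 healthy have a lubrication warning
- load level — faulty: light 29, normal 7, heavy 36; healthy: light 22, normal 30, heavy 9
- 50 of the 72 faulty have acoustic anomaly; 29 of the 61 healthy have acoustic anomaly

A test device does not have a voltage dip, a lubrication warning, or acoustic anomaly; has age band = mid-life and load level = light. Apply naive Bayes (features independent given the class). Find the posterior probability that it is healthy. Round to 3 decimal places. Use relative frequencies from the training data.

0.959

faulty: (72/133) × (14/72) × (34/72) × (4/72) × (29/72) × (22/72) ≈ 0.000339865
healthy: (61/133) × (9/61) × (47/61) × (49/61) × (22/61) × (32/61) ≈ 0.00792388
P(healthy | x) = 0.00792388 / 0.008263745 ≈ 0.959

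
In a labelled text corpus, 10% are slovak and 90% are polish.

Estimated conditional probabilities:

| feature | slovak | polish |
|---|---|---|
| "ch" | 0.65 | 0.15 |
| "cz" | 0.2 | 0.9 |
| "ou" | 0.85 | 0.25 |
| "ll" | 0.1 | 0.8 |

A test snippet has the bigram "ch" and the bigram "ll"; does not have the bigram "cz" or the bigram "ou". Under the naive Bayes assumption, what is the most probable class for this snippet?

polish

slovak: 0.1 × 0.65 × (1−0.2) × (1−0.85) × 0.1 = 0.00078
polish: 0.9 × 0.15 × (1−0.9) × (1−0.25) × 0.8 = 0.0081
Highest score → polish.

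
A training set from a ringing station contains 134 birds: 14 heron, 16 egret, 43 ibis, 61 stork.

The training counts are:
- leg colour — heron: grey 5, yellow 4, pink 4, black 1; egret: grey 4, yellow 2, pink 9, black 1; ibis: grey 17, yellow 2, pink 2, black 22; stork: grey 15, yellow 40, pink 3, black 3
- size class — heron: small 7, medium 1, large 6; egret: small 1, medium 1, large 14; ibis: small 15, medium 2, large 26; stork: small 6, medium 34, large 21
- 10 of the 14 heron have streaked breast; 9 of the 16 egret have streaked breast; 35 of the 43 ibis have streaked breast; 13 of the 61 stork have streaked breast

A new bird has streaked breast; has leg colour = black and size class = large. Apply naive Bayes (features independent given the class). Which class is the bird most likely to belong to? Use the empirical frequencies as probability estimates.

ibis

heron: (14/134) × (1/14) × (6/14) × (10/14) ≈ 0.0022845
egret: (16/134) × (1/16) × (14/16) × (9/16) ≈ 0.00367304
ibis: (43/134) × (22/43) × (26/43) × (35/43) ≈ 0.080802
stork: (61/134) × (3/61) × (21/61) × (13/61) ≈ 0.00164255
Highest score → ibis.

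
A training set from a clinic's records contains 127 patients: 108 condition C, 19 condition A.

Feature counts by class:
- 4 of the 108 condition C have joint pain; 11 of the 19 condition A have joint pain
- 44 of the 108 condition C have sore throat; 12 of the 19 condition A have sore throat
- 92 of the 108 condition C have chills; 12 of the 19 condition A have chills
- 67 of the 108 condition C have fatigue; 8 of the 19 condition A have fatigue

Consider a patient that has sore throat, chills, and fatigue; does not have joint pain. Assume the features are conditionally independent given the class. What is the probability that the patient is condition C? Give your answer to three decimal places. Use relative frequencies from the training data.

condition C: (108/127) × (104/108) × (44/108) × (92/108) × (67/108) ≈ 0.176309
condition A: (19/127) × (8/19) × (12/19) × (12/19) × (8/19) ≈ 0.0105798
P(condition C | x) = 0.176309 / 0.1868888 ≈ 0.943

0.943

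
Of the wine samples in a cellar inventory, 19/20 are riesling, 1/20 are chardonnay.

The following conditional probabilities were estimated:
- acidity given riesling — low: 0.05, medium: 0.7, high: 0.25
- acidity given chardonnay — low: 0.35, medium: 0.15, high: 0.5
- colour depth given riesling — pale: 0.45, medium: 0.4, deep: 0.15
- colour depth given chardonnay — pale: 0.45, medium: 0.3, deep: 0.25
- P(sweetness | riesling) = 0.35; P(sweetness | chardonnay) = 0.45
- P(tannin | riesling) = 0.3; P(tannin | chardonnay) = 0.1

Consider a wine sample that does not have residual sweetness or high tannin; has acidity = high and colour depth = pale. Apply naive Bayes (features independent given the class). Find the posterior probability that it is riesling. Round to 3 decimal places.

riesling: 0.95 × 0.25 × 0.45 × (1−0.35) × (1−0.3) = 0.048628125
chardonnay: 0.05 × 0.5 × 0.45 × (1−0.45) × (1−0.1) = 0.00556875
P(riesling | x) = 0.048628125 / 0.054196875 ≈ 0.897

0.897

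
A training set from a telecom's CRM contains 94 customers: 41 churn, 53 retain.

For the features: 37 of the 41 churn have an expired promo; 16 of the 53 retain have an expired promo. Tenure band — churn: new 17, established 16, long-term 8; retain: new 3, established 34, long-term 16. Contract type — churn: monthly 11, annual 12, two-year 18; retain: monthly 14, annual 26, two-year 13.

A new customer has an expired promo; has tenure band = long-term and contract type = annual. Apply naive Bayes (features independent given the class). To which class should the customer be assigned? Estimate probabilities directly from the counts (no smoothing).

retain

churn: (41/94) × (37/41) × (8/41) × (12/41) ≈ 0.022479
retain: (53/94) × (16/53) × (16/53) × (26/53) ≈ 0.0252077
Highest score → retain.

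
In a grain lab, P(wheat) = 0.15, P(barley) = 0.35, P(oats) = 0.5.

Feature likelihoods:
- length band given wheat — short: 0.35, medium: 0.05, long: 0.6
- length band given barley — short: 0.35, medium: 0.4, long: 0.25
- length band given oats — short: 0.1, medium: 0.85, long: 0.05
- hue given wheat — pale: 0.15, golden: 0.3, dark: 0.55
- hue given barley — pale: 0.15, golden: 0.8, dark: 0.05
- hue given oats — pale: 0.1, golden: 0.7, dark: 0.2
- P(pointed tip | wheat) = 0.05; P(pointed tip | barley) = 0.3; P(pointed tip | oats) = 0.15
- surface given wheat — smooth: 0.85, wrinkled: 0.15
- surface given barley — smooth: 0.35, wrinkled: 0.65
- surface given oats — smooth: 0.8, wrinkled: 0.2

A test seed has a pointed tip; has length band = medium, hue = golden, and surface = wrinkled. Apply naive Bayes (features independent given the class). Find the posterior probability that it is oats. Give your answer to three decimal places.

wheat: 0.15 × 0.05 × 0.3 × 0.05 × 0.15 = 0.000016875
barley: 0.35 × 0.4 × 0.8 × 0.3 × 0.65 = 0.02184
oats: 0.5 × 0.85 × 0.7 × 0.15 × 0.2 = 0.008925
P(oats | x) = 0.008925 / 0.030781875 ≈ 0.290

0.290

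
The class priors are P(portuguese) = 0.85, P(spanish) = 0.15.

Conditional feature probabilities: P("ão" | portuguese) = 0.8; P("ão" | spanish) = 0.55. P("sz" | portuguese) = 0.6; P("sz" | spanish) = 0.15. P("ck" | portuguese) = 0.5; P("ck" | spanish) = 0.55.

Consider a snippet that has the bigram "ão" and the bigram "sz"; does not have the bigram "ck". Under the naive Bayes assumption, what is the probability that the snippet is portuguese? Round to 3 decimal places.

0.973

portuguese: 0.85 × 0.8 × 0.6 × (1−0.5) = 0.204
spanish: 0.15 × 0.55 × 0.15 × (1−0.55) = 0.00556875
P(portuguese | x) = 0.204 / 0.20956875 ≈ 0.973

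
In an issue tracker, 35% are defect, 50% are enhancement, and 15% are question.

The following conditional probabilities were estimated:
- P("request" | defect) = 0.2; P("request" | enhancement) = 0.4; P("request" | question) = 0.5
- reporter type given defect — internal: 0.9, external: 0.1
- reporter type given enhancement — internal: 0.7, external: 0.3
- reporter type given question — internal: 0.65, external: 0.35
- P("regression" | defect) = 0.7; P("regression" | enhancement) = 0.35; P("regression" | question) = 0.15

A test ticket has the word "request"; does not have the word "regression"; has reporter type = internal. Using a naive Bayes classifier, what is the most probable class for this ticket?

defect: 0.35 × 0.2 × 0.9 × (1−0.7) = 0.0189
enhancement: 0.5 × 0.4 × 0.7 × (1−0.35) = 0.091
question: 0.15 × 0.5 × 0.65 × (1−0.15) = 0.0414375
Highest score → enhancement.

enhancement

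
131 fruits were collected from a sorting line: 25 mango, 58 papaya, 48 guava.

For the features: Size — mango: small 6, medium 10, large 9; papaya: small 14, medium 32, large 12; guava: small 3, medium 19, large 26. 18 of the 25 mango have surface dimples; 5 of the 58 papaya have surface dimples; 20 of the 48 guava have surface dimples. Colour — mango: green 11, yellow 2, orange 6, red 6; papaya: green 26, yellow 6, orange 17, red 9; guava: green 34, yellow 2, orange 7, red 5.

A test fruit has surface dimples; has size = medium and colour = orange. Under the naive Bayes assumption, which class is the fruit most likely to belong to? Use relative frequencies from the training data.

mango: (25/131) × (10/25) × (18/25) × (6/25) ≈ 0.0131908
papaya: (58/131) × (32/58) × (5/58) × (17/58) ≈ 0.00617222
guava: (48/131) × (19/48) × (20/48) × (7/48) ≈ 0.00881308
Highest score → mango.

mango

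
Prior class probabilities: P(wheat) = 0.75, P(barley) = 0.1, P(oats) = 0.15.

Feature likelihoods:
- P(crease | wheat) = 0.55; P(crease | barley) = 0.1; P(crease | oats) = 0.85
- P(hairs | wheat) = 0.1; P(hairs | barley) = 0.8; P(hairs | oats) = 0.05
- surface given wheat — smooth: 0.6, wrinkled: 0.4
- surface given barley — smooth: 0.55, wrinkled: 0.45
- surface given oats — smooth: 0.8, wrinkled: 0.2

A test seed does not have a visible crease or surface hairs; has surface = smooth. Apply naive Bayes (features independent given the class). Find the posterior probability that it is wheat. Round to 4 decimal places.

0.8710

wheat: 0.75 × (1−0.55) × (1−0.1) × 0.6 = 0.18225
barley: 0.1 × (1−0.1) × (1−0.8) × 0.55 = 0.0099
oats: 0.15 × (1−0.85) × (1−0.05) × 0.8 = 0.0171
P(wheat | x) = 0.18225 / 0.20925 ≈ 0.8710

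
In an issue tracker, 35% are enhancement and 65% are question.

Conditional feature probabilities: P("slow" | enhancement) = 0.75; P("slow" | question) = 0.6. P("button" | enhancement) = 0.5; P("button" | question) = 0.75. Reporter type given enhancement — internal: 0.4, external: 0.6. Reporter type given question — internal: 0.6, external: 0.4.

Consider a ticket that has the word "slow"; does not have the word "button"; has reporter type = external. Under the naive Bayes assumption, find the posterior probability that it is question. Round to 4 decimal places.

enhancement: 0.35 × 0.75 × (1−0.5) × 0.6 = 0.07875
question: 0.65 × 0.6 × (1−0.75) × 0.4 = 0.039
P(question | x) = 0.039 / 0.11775 ≈ 0.3312

0.3312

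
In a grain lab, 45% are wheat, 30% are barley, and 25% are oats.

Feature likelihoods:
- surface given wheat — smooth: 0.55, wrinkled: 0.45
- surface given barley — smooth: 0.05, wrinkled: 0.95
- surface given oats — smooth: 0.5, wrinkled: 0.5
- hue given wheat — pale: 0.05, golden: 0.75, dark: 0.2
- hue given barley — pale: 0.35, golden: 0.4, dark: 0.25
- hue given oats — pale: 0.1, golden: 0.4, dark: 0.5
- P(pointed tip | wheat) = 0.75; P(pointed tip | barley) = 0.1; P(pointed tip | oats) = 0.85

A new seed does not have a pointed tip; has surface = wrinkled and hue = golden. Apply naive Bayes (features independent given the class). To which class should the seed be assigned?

barley

wheat: 0.45 × 0.45 × 0.75 × (1−0.75) = 0.03796875
barley: 0.3 × 0.95 × 0.4 × (1−0.1) = 0.1026
oats: 0.25 × 0.5 × 0.4 × (1−0.85) = 0.0075
Highest score → barley.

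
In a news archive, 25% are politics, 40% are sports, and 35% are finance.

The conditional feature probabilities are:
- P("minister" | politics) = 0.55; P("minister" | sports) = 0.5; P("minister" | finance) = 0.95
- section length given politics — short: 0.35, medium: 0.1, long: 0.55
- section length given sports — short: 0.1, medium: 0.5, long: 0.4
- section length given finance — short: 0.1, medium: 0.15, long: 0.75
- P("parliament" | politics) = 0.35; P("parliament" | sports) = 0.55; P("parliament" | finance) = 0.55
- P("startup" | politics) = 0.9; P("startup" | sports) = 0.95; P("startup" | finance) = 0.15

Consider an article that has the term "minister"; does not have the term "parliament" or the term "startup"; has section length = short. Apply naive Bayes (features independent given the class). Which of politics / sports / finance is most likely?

finance

politics: 0.25 × 0.55 × 0.35 × (1−0.35) × (1−0.9) = 0.003128125
sports: 0.4 × 0.5 × 0.1 × (1−0.55) × (1−0.95) = 0.00045
finance: 0.35 × 0.95 × 0.1 × (1−0.55) × (1−0.15) = 0.012718125
Highest score → finance.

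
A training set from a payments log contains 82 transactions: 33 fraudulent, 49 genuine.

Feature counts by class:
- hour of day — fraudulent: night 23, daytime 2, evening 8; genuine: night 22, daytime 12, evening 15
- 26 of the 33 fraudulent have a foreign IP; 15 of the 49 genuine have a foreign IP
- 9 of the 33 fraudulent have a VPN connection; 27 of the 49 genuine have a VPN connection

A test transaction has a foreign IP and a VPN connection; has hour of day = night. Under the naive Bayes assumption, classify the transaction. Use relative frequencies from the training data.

fraudulent

fraudulent: (33/82) × (23/33) × (26/33) × (9/33) ≈ 0.0602701
genuine: (49/82) × (22/49) × (15/49) × (27/49) ≈ 0.0452555
Highest score → fraudulent.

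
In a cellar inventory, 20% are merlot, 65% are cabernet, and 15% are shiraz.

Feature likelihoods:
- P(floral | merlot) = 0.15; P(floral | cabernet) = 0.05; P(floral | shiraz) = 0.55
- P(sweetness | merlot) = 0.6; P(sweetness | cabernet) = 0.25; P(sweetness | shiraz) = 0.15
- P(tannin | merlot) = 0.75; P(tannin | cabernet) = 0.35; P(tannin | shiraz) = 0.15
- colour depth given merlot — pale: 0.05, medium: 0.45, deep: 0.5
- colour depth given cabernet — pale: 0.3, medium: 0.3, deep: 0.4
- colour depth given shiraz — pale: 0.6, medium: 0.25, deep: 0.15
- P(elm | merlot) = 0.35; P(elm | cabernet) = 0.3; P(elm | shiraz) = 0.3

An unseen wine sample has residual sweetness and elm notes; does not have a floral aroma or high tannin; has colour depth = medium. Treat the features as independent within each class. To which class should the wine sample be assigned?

cabernet

merlot: 0.2 × (1−0.15) × 0.6 × (1−0.75) × 0.45 × 0.35 = 0.00401625
cabernet: 0.65 × (1−0.05) × 0.25 × (1−0.35) × 0.3 × 0.3 = 0.0090309375
shiraz: 0.15 × (1−0.55) × 0.15 × (1−0.15) × 0.25 × 0.3 = 0.00064546875
Highest score → cabernet.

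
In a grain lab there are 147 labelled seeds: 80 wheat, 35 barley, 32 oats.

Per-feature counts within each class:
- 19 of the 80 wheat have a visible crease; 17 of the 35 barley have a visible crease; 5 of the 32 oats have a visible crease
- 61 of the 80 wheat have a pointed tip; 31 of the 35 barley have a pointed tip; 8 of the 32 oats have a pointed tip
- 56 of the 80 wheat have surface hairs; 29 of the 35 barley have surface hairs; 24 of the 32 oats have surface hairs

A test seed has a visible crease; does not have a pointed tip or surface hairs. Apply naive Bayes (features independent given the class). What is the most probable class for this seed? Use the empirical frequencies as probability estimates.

wheat: (80/147) × (19/80) × (19/80) × (24/80) ≈ 0.00920918
barley: (35/147) × (17/35) × (4/35) × (6/35) ≈ 0.00226572
oats: (32/147) × (5/32) × (24/32) × (8/32) ≈ 0.00637755
Highest score → wheat.

wheat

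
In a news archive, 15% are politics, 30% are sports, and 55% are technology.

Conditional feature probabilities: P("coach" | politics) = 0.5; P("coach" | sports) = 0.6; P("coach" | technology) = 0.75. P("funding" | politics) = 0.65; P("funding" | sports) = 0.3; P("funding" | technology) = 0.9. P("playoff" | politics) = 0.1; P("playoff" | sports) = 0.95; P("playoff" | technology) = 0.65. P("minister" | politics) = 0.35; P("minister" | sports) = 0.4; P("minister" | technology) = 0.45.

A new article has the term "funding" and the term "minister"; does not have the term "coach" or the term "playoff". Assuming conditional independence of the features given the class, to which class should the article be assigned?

politics: 0.15 × (1−0.5) × 0.65 × (1−0.1) × 0.35 = 0.01535625
sports: 0.3 × (1−0.6) × 0.3 × (1−0.95) × 0.4 = 0.00072
technology: 0.55 × (1−0.75) × 0.9 × (1−0.65) × 0.45 = 0.019490625
Highest score → technology.

technology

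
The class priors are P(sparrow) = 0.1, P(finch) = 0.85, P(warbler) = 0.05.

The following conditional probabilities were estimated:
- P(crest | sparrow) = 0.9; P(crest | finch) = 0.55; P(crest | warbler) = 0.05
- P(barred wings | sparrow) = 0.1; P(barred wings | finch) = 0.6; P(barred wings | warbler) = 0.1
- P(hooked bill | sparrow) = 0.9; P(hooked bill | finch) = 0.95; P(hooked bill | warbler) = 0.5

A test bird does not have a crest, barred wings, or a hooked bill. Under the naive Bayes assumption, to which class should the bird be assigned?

sparrow: 0.1 × (1−0.9) × (1−0.1) × (1−0.9) = 0.0009
finch: 0.85 × (1−0.55) × (1−0.6) × (1−0.95) = 0.00765
warbler: 0.05 × (1−0.05) × (1−0.1) × (1−0.5) = 0.021375
Highest score → warbler.

warbler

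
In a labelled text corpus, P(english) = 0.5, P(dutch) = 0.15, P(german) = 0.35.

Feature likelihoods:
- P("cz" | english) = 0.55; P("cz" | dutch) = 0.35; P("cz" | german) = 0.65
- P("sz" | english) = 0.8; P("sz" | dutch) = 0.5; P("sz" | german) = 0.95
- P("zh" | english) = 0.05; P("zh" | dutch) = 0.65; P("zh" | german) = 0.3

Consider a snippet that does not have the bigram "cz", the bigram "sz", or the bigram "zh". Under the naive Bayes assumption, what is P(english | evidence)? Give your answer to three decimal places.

0.667

english: 0.5 × (1−0.55) × (1−0.8) × (1−0.05) = 0.04275
dutch: 0.15 × (1−0.35) × (1−0.5) × (1−0.65) = 0.0170625
german: 0.35 × (1−0.65) × (1−0.95) × (1−0.3) = 0.0042875
P(english | x) = 0.04275 / 0.0641 ≈ 0.667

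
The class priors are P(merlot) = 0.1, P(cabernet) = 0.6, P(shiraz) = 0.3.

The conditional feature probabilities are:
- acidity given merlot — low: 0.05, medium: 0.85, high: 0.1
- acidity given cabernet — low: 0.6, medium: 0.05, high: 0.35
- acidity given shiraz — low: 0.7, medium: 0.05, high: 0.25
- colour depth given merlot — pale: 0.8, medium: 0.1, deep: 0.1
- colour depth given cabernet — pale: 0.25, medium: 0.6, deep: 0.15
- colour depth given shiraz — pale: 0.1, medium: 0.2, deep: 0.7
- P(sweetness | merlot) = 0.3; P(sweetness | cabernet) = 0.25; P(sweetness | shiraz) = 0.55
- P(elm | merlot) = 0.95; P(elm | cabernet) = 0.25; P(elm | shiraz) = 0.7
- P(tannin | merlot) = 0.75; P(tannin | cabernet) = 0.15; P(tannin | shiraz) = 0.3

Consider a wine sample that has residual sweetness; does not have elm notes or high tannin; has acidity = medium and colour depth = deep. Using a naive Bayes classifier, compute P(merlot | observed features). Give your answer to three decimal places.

merlot: 0.1 × 0.85 × 0.1 × 0.3 × (1−0.95) × (1−0.75) = 0.000031875
cabernet: 0.6 × 0.05 × 0.15 × 0.25 × (1−0.25) × (1−0.15) = 0.0007171875
shiraz: 0.3 × 0.05 × 0.7 × 0.55 × (1−0.7) × (1−0.3) = 0.00121275
P(merlot | x) = 0.000031875 / 0.0019618125 ≈ 0.016

0.016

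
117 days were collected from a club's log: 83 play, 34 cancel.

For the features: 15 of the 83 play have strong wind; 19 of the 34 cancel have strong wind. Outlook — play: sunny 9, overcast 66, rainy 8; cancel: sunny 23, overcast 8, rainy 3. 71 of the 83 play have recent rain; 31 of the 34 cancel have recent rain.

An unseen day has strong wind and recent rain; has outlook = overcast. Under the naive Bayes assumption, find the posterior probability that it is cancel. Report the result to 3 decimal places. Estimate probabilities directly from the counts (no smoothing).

0.285

play: (83/117) × (15/83) × (66/83) × (71/83) ≈ 0.087207
cancel: (34/117) × (19/34) × (8/34) × (31/34) ≈ 0.0348387
P(cancel | x) = 0.0348387 / 0.1220457 ≈ 0.285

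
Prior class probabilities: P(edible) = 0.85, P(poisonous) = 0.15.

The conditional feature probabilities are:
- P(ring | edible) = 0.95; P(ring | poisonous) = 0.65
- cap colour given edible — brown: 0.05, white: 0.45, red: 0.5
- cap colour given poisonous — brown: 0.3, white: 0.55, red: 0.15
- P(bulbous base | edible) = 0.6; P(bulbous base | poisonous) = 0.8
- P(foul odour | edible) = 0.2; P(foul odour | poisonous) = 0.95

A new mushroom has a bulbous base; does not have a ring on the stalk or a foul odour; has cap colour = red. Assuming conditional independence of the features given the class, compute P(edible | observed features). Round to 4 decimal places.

0.9700

edible: 0.85 × (1−0.95) × 0.5 × 0.6 × (1−0.2) = 0.0102
poisonous: 0.15 × (1−0.65) × 0.15 × 0.8 × (1−0.95) = 0.000315
P(edible | x) = 0.0102 / 0.010515 ≈ 0.9700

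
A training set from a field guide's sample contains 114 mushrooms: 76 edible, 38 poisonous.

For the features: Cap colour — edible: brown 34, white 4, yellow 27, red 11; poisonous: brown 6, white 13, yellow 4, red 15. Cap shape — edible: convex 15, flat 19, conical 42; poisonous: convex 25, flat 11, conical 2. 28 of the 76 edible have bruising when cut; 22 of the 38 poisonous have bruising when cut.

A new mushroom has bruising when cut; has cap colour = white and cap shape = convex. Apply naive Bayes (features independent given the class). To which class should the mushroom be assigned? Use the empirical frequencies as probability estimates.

poisonous

edible: (76/114) × (4/76) × (15/76) × (28/76) ≈ 0.00255139
poisonous: (38/114) × (13/38) × (25/38) × (22/38) ≈ 0.0434344
Highest score → poisonous.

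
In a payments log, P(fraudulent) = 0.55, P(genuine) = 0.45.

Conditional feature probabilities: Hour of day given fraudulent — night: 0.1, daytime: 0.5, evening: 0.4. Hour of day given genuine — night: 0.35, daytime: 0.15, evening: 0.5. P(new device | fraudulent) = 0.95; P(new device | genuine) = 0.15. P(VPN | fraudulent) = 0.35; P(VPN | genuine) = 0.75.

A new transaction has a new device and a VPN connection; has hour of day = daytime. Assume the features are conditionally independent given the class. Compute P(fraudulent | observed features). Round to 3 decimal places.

fraudulent: 0.55 × 0.5 × 0.95 × 0.35 = 0.0914375
genuine: 0.45 × 0.15 × 0.15 × 0.75 = 0.00759375
P(fraudulent | x) = 0.0914375 / 0.09903125 ≈ 0.923

0.923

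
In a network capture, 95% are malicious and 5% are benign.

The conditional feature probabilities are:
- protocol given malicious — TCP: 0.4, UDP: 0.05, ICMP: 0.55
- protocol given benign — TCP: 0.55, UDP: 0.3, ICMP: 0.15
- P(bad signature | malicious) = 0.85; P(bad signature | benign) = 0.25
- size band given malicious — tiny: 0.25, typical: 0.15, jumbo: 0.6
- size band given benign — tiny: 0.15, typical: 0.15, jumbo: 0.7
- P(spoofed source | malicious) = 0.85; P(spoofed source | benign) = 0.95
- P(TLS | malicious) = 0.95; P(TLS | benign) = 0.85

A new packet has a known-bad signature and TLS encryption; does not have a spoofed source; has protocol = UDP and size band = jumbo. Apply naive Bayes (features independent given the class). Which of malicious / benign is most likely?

malicious: 0.95 × 0.05 × 0.85 × 0.6 × (1−0.85) × 0.95 = 0.0034520625
benign: 0.05 × 0.3 × 0.25 × 0.7 × (1−0.95) × 0.85 = 0.0001115625
Highest score → malicious.

malicious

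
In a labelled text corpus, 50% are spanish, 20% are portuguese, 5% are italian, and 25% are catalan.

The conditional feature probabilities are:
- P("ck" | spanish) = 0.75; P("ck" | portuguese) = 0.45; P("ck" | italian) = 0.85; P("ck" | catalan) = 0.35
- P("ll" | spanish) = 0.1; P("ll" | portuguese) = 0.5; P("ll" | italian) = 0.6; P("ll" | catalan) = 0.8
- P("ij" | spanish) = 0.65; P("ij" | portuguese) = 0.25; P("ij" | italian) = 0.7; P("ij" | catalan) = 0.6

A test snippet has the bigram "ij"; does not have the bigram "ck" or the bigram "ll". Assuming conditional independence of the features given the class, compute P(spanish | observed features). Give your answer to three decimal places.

spanish: 0.5 × (1−0.75) × (1−0.1) × 0.65 = 0.073125
portuguese: 0.2 × (1−0.45) × (1−0.5) × 0.25 = 0.01375
italian: 0.05 × (1−0.85) × (1−0.6) × 0.7 = 0.0021
catalan: 0.25 × (1−0.35) × (1−0.8) × 0.6 = 0.0195
P(spanish | x) = 0.073125 / 0.108475 ≈ 0.674

0.674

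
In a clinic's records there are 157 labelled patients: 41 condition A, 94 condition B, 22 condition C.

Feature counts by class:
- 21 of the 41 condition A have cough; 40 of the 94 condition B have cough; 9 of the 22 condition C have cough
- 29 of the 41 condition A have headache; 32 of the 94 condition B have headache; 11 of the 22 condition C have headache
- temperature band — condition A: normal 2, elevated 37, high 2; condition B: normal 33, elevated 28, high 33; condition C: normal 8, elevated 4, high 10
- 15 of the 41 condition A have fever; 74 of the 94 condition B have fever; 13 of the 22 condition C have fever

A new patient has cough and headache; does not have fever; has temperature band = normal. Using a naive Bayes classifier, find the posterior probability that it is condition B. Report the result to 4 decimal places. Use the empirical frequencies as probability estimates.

0.4740

condition A: (41/157) × (21/41) × (29/41) × (2/41) × (26/41) ≈ 0.00292664
condition B: (94/157) × (40/94) × (32/94) × (33/94) × (20/94) ≈ 0.00647844
condition C: (22/157) × (9/22) × (11/22) × (8/22) × (9/22) ≈ 0.00426383
P(condition B | x) = 0.00647844 / 0.01366891 ≈ 0.4740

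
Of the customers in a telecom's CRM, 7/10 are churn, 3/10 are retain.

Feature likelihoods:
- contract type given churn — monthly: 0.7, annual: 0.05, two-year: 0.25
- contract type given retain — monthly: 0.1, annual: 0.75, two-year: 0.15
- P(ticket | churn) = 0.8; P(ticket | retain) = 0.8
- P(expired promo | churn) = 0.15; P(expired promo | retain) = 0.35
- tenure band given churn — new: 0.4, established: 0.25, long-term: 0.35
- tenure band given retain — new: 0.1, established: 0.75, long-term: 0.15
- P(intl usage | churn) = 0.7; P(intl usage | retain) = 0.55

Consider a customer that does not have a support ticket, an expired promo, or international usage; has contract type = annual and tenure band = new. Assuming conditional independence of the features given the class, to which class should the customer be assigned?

retain

churn: 0.7 × 0.05 × (1−0.8) × (1−0.15) × 0.4 × (1−0.7) = 0.000714
retain: 0.3 × 0.75 × (1−0.8) × (1−0.35) × 0.1 × (1−0.55) = 0.00131625
Highest score → retain.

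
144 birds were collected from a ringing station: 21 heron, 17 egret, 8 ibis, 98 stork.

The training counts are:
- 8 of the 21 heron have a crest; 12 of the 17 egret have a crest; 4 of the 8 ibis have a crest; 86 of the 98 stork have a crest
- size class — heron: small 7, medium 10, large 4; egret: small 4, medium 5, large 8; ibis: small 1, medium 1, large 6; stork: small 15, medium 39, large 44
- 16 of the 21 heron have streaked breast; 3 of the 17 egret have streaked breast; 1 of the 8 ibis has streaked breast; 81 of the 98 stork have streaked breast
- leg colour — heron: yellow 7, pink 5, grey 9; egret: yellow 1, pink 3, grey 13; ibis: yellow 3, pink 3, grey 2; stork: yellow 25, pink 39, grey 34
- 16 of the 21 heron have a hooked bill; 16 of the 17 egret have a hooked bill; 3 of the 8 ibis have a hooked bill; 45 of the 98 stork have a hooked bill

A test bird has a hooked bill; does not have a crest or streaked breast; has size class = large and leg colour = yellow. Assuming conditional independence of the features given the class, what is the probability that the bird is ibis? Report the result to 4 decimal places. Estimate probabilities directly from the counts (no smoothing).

heron: (21/144) × (13/21) × (4/21) × (5/21) × (7/21) × (16/21) ≈ 0.0010398
egret: (17/144) × (5/17) × (8/17) × (14/17) × (1/17) × (16/17) ≈ 0.000744989
ibis: (8/144) × (4/8) × (6/8) × (7/8) × (3/8) × (3/8) = 0.0025634765625
stork: (98/144) × (12/98) × (44/98) × (17/98) × (25/98) × (45/98) ≈ 0.000760271
P(ibis | x) = 0.0025634765625 / 0.0051085365625 ≈ 0.5018

0.5018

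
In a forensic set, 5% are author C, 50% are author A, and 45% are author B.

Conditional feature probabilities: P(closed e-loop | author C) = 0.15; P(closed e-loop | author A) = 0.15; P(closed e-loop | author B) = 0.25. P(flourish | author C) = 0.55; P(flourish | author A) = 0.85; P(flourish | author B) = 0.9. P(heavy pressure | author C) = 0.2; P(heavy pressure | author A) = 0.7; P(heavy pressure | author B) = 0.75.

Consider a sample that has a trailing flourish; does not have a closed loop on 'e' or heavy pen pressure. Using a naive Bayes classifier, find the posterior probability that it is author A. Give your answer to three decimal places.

0.534

author C: 0.05 × (1−0.15) × 0.55 × (1−0.2) = 0.0187
author A: 0.5 × (1−0.15) × 0.85 × (1−0.7) = 0.108375
author B: 0.45 × (1−0.25) × 0.9 × (1−0.75) = 0.0759375
P(author A | x) = 0.108375 / 0.2030125 ≈ 0.534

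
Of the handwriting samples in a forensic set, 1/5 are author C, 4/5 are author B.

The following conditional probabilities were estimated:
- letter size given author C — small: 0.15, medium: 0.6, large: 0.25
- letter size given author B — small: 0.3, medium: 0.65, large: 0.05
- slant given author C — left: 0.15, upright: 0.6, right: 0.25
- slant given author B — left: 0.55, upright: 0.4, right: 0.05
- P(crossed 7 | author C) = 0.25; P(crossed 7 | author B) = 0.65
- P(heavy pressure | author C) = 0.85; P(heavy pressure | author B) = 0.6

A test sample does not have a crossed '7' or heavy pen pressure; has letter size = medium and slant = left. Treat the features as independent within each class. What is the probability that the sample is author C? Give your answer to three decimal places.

author C: 0.2 × 0.6 × 0.15 × (1−0.25) × (1−0.85) = 0.002025
author B: 0.8 × 0.65 × 0.55 × (1−0.65) × (1−0.6) = 0.04004
P(author C | x) = 0.002025 / 0.042065 ≈ 0.048

0.048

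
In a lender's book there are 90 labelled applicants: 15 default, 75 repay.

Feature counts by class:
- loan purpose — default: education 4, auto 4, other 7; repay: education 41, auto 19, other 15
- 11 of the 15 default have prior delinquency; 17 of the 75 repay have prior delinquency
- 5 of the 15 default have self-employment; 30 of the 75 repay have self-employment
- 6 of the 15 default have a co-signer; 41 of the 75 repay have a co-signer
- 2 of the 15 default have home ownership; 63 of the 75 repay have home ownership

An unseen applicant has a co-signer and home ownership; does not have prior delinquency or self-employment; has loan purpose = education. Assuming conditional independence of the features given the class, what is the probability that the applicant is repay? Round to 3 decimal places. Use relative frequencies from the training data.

default: (15/90) × (4/15) × (4/15) × (10/15) × (6/15) × (2/15) ≈ 0.000421399
repay: (75/90) × (41/75) × (58/75) × (45/75) × (41/75) × (63/75) ≈ 0.0970647
P(repay | x) = 0.0970647 / 0.097486099 ≈ 0.996

0.996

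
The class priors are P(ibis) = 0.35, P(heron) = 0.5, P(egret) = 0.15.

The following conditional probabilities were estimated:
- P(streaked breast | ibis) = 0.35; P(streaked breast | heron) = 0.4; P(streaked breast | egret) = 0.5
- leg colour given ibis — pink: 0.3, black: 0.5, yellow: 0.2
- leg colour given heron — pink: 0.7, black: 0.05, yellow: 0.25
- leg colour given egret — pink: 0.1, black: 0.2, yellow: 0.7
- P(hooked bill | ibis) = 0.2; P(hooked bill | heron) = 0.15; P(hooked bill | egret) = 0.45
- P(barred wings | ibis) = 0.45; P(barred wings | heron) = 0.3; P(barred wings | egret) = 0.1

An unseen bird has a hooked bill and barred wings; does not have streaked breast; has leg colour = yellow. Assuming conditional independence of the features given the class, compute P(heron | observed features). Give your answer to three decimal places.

ibis: 0.35 × (1−0.35) × 0.2 × 0.2 × 0.45 = 0.004095
heron: 0.5 × (1−0.4) × 0.25 × 0.15 × 0.3 = 0.003375
egret: 0.15 × (1−0.5) × 0.7 × 0.45 × 0.1 = 0.0023625
P(heron | x) = 0.003375 / 0.0098325 ≈ 0.343

0.343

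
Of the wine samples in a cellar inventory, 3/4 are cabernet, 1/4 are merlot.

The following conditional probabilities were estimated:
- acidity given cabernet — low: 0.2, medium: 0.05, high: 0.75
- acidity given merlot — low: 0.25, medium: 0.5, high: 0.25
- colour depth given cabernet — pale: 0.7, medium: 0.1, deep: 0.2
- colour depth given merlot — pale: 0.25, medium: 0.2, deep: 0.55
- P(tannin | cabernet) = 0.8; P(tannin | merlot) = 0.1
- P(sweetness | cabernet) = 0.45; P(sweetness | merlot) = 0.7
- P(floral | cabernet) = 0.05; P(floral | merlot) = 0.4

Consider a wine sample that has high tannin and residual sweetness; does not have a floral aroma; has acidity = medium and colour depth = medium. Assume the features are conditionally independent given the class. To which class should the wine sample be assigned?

cabernet: 0.75 × 0.05 × 0.1 × 0.8 × 0.45 × (1−0.05) = 0.0012825
merlot: 0.25 × 0.5 × 0.2 × 0.1 × 0.7 × (1−0.4) = 0.00105
Highest score → cabernet.

cabernet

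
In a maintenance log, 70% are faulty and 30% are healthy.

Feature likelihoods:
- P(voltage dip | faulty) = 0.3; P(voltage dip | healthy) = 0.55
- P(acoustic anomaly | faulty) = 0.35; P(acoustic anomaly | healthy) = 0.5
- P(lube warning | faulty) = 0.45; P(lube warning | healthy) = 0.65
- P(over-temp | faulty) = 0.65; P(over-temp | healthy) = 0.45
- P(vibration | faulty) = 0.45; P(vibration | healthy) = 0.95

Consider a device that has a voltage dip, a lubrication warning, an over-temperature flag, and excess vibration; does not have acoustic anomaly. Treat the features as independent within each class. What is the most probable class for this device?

faulty: 0.7 × 0.3 × (1−0.35) × 0.45 × 0.65 × 0.45 = 0.0179668125
healthy: 0.3 × 0.55 × (1−0.5) × 0.65 × 0.45 × 0.95 = 0.0229246875
Highest score → healthy.

healthy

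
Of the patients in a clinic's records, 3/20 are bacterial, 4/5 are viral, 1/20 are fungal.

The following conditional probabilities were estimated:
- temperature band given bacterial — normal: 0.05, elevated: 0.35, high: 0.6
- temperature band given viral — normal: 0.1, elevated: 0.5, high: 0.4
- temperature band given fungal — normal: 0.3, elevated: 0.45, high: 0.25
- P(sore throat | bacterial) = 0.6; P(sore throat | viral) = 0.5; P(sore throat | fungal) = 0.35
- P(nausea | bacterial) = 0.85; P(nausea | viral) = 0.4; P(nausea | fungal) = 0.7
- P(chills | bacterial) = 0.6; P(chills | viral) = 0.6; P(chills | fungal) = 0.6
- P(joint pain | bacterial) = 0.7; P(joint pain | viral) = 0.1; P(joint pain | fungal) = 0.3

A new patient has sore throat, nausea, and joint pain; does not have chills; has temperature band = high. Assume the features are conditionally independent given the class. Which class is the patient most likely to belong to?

bacterial: 0.15 × 0.6 × 0.6 × 0.85 × (1−0.6) × 0.7 = 0.012852
viral: 0.8 × 0.4 × 0.5 × 0.4 × (1−0.6) × 0.1 = 0.00256
fungal: 0.05 × 0.25 × 0.35 × 0.7 × (1−0.6) × 0.3 = 0.0003675
Highest score → bacterial.

bacterial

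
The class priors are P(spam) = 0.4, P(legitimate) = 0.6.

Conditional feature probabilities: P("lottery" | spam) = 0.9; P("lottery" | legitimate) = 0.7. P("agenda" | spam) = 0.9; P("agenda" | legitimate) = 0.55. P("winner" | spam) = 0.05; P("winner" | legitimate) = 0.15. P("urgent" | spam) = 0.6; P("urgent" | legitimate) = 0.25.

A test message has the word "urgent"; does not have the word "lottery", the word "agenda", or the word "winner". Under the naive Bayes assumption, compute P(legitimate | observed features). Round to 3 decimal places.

0.883

spam: 0.4 × (1−0.9) × (1−0.9) × (1−0.05) × 0.6 = 0.00228
legitimate: 0.6 × (1−0.7) × (1−0.55) × (1−0.15) × 0.25 = 0.0172125
P(legitimate | x) = 0.0172125 / 0.0194925 ≈ 0.883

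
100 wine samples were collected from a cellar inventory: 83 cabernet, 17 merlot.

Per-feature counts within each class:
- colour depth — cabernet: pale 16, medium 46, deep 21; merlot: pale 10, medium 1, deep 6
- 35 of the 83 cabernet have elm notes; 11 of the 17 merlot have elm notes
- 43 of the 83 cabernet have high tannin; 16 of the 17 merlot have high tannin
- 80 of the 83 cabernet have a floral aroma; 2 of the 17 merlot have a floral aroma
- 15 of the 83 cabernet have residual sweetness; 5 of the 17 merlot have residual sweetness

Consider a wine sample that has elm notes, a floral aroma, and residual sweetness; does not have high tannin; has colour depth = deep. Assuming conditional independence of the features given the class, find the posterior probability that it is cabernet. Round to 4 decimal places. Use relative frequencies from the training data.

cabernet: (83/100) × (21/83) × (35/83) × (40/83) × (80/83) × (15/83) ≈ 0.00743389
merlot: (17/100) × (6/17) × (11/17) × (1/17) × (2/17) × (5/17) ≈ 0.000079022
P(cabernet | x) = 0.00743389 / 0.007512912 ≈ 0.9895

0.9895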